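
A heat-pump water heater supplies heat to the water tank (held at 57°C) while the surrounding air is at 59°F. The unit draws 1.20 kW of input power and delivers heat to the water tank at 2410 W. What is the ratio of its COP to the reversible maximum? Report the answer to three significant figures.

0.255

Converting, Q̇_H = 2410 W = 2.410 kW, so COP_actual = Q̇_H/Ẇ = 2.410/1.200 = 2.008.
In absolute terms T_C = 288.15 K and T_H = 330.15 K, so ΔT = 42.00 K.
COP_Carnot = T_H/ΔT = 330.15/42.00 = 7.861.
η_II = COP_actual/COP_Carnot = 2.008/7.861 = 0.2555.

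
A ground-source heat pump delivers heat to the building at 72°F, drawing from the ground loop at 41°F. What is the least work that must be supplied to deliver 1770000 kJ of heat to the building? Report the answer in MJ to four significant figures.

In absolute terms T_C = 278.15 K and T_H = 295.37 K, so ΔT = 17.22 K.
The reversible limit is COP_HP = T_H/ΔT = 17.15, so W_min = Q_H/COP = Q_H·ΔT/T_H.
W_min = 1770000 × 17.22/295.37 = 103200 kJ = 103.2 MJ.

103.2 MJ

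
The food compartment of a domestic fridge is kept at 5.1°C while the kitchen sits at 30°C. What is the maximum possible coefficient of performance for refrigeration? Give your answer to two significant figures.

11

In absolute terms T_C = 278.25 K and T_H = 303.15 K, so ΔT = 24.90 K.
For a reversible cycle, COP_Carnot = T_C/ΔT = 278.25/24.90 = 11.17.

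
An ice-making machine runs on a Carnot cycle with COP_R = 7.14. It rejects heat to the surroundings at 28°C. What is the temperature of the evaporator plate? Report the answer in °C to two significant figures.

-9.0 °C

For a Carnot refrigerator COP_R = T_C/(T_H − T_C), so T_C = COP·T_H/(1 + COP).
With T_H = 301.15 K, T_C = 7.14 × 301.15/8.140 = 264.15 K.
Converting, 264.15 K = -9.00°C.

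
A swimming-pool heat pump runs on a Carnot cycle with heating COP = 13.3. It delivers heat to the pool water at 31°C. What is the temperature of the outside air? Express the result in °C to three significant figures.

COP_HP = T_H/(T_H − T_C) gives T_H − T_C = T_H/COP.
With T_H = 304.15 K, T_C = 304.15 × (1 − 1/13.3) = 281.28 K.
Converting, 281.28 K = 8.13°C.

8.13 °C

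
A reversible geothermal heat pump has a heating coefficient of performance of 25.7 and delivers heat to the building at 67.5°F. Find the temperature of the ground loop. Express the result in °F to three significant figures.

47.0 °F

COP_HP = T_H/(T_H − T_C) gives T_H − T_C = T_H/COP.
With T_H = 292.87 K, T_C = 292.87 × (1 − 1/25.7) = 281.48 K.
Converting, 281.48 K = 46.99°F.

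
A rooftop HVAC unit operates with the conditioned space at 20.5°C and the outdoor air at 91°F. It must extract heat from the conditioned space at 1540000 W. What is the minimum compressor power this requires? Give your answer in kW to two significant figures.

64 kW

In absolute terms T_C = 293.65 K and T_H = 305.93 K, so ΔT = 12.28 K.
COP_Carnot = T_C/ΔT = 293.65/12.28 = 23.92.
Ẇ_min = Q̇/COP_Carnot = 1540000/23.92 = 64390 W = 64.39 kW.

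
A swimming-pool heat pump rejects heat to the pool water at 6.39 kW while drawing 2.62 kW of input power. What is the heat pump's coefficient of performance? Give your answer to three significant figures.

The first law gives Q̇_H = Q̇_C + Ẇ, so the three rates are Q̇_C = 3.770, Q̇_H = 6.390, Ẇ = 2.620 kW.
COP_HP = Q̇_H/Ẇ = 6.390/2.620 = 2.439.

2.44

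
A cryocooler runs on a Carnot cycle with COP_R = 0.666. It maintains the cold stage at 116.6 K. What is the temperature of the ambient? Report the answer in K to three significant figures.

292 K

COP_R = T_C/(T_H − T_C) gives T_H − T_C = T_C/COP.
With T_C = 116.60 K, T_H = 116.60 × (1 + 1/0.666) = 291.68 K.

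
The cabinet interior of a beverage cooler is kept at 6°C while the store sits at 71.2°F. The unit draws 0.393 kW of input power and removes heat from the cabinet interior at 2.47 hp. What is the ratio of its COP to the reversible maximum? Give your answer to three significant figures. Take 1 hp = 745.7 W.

0.265

Converting, Q̇_C = 2.470 hp = 1.842 kW, so COP_actual = Q̇_C/Ẇ = 1.842/0.3930 = 4.687.
In absolute terms T_C = 279.15 K and T_H = 294.93 K, so ΔT = 15.78 K.
COP_Carnot = T_C/ΔT = 279.15/15.78 = 17.69.
η_II = COP_actual/COP_Carnot = 4.687/17.69 = 0.2649.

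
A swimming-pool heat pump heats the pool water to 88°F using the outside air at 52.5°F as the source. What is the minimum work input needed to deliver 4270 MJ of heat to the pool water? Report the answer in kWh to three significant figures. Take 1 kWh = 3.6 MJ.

In absolute terms T_C = 284.54 K and T_H = 304.26 K, so ΔT = 19.72 K.
The reversible limit is COP_HP = T_H/ΔT = 15.43, so W_min = Q_H/COP = Q_H·ΔT/T_H.
W_min = 4270 × 19.72/304.26 = 276.8 MJ = 76.88 kWh.

76.9 kWh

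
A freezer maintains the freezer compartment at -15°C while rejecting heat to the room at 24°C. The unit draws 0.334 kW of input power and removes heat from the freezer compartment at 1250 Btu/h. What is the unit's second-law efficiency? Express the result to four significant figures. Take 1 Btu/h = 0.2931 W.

0.1657

Converting, Q̇_C = 1250 Btu/h = 0.3664 kW, so COP_actual = Q̇_C/Ẇ = 0.3664/0.3340 = 1.097.
In absolute terms T_C = 258.15 K and T_H = 297.15 K, so ΔT = 39.00 K.
COP_Carnot = T_C/ΔT = 258.15/39.00 = 6.619.
η_II = COP_actual/COP_Carnot = 1.097/6.619 = 0.1657.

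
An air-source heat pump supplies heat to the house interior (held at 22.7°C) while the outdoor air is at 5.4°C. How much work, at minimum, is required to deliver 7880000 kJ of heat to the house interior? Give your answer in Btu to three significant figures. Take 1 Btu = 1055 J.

437000 Btu

In absolute terms T_C = 278.55 K and T_H = 295.85 K, so ΔT = 17.30 K.
The reversible limit is COP_HP = T_H/ΔT = 17.10, so W_min = Q_H/COP = Q_H·ΔT/T_H.
W_min = 7880000 × 17.30/295.85 = 460800 kJ = 436800 Btu.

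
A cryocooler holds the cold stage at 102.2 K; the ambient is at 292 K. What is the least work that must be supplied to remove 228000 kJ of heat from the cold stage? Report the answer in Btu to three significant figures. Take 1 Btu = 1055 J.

401000 Btu

The reservoir spacing is ΔT = 292 − 102.2 = 189.8 K.
The reversible limit is COP_R = T_C/ΔT = 0.5385, so W_min = Q_C/COP = Q_C·ΔT/T_C.
W_min = 228000 × 189.8/102.20 = 423400 kJ = 401400 Btu.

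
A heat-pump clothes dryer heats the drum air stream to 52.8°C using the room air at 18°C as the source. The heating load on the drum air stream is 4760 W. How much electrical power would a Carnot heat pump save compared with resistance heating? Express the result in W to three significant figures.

In absolute terms T_C = 291.15 K and T_H = 325.95 K, so ΔT = 34.80 K.
COP_Carnot = T_H/ΔT = 325.95/34.80 = 9.366.
Resistance heating needs Ẇ_res = Q̇_H = 4760 W; the reversible heat pump needs only Ẇ_hp = Q̇_H/COP = 508.2 W.
Saving = 4760 − 508.2 = 4252 W.

4250 W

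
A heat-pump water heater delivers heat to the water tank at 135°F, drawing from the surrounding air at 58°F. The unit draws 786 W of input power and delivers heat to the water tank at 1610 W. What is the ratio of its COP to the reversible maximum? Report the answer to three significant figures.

0.265

COP_actual = Q̇_H/Ẇ = 1610/786.0 = 2.048.
In absolute terms T_C = 287.59 K and T_H = 330.37 K, so ΔT = 42.78 K.
COP_Carnot = T_H/ΔT = 330.37/42.78 = 7.723.
η_II = COP_actual/COP_Carnot = 2.048/7.723 = 0.2652.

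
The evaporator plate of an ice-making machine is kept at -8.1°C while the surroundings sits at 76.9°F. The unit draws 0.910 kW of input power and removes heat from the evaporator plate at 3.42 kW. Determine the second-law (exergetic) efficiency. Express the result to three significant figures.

0.469

COP_actual = Q̇_C/Ẇ = 3.420/0.9100 = 3.758.
In absolute terms T_C = 265.05 K and T_H = 298.09 K, so ΔT = 33.04 K.
COP_Carnot = T_C/ΔT = 265.05/33.04 = 8.021.
η_II = COP_actual/COP_Carnot = 3.758/8.021 = 0.4685.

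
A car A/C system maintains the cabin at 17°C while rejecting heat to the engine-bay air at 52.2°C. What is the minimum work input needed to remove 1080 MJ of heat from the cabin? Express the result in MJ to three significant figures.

131 MJ

In absolute terms T_C = 290.15 K and T_H = 325.35 K, so ΔT = 35.20 K.
The reversible limit is COP_R = T_C/ΔT = 8.243, so W_min = Q_C/COP = Q_C·ΔT/T_C.
W_min = 1080 × 35.20/290.15 = 131.0 MJ.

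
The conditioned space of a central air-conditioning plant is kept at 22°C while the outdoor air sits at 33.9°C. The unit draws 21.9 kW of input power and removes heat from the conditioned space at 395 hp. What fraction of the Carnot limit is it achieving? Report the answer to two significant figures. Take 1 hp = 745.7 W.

Converting, Q̇_C = 395.0 hp = 294.6 kW, so COP_actual = Q̇_C/Ẇ = 294.6/21.90 = 13.45.
In absolute terms T_C = 295.15 K and T_H = 307.05 K, so ΔT = 11.90 K.
COP_Carnot = T_C/ΔT = 295.15/11.90 = 24.80.
η_II = COP_actual/COP_Carnot = 13.45/24.80 = 0.5423.

0.54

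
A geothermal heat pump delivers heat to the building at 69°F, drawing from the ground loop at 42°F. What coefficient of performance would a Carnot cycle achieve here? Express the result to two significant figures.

20

In absolute terms T_C = 278.71 K and T_H = 293.71 K, so ΔT = 15.00 K.
For a reversible cycle, COP_Carnot = T_H/ΔT = 293.71/15.00 = 19.58.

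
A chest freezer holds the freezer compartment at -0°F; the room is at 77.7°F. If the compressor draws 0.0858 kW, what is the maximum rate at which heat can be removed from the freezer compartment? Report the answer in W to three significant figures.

In absolute terms T_C = 255.37 K and T_H = 298.54 K, so ΔT = 43.17 K.
COP_Carnot = T_C/ΔT = 255.37/43.17 = 5.916.
Q̇_max = COP_Carnot × Ẇ = 5.916 × 0.08580 kW = 0.5076 kW = 507.6 W.

508 W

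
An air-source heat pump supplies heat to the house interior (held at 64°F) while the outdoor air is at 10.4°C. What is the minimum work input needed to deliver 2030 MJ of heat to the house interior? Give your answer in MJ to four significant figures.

In absolute terms T_C = 283.55 K and T_H = 290.93 K, so ΔT = 7.378 K.
The reversible limit is COP_HP = T_H/ΔT = 39.43, so W_min = Q_H/COP = Q_H·ΔT/T_H.
W_min = 2030 × 7.378/290.93 = 51.48 MJ.

51.48 MJ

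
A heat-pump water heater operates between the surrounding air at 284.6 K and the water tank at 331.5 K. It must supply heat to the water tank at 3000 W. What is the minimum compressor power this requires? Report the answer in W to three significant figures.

The reservoir spacing is ΔT = 331.5 − 284.6 = 46.90 K.
COP_Carnot = T_H/ΔT = 331.50/46.90 = 7.068.
Ẇ_min = Q̇/COP_Carnot = 3000/7.068 = 424.4 W.

424 W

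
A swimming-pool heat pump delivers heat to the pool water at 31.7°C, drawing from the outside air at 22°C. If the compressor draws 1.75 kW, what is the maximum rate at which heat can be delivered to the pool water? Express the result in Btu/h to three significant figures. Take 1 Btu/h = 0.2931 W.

In absolute terms T_C = 295.15 K and T_H = 304.85 K, so ΔT = 9.700 K.
COP_Carnot = T_H/ΔT = 304.85/9.700 = 31.43.
Q̇_max = COP_Carnot × Ẇ = 31.43 × 1.750 kW = 55.00 kW = 187600 Btu/h.

188000 Btu/h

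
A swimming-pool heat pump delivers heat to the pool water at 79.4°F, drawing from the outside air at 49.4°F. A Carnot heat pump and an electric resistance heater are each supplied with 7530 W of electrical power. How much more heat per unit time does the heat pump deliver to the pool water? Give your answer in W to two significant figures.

130000 W

In absolute terms T_C = 282.82 K and T_H = 299.48 K, so ΔT = 16.67 K.
COP_Carnot = T_H/ΔT = 299.48/16.67 = 17.97.
The heat pump delivers Q̇_H = COP × Ẇ = 135300 W; the resistance heater delivers Ẇ = 7530 W.
Extra = (COP − 1)·Ẇ = 127800 W.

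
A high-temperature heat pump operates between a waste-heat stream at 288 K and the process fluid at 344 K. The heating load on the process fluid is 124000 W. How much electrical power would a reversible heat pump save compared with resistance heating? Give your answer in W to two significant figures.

The reservoir spacing is ΔT = 344 − 288 = 56.00 K.
COP_Carnot = T_H/ΔT = 344.00/56.00 = 6.143.
Resistance heating needs Ẇ_res = Q̇_H = 124000 W; the reversible heat pump needs only Ẇ_hp = Q̇_H/COP = 20190 W.
Saving = 124000 − 20190 = 103800 W.

100000 W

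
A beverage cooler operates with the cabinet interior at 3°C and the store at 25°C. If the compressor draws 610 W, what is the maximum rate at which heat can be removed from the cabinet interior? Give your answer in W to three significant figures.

In absolute terms T_C = 276.15 K and T_H = 298.15 K, so ΔT = 22.00 K.
COP_Carnot = T_C/ΔT = 276.15/22.00 = 12.55.
Q̇_max = COP_Carnot × Ẇ = 12.55 × 610.0 W = 7657 W.

7660 W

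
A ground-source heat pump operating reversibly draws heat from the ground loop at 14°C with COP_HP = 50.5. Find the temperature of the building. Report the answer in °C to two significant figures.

COP_HP = T_H/(T_H − T_C) rearranges to T_H = COP·T_C/(COP − 1).
With T_C = 287.15 K, T_H = 50.5 × 287.15/49.50 = 292.95 K.
Converting, 292.95 K = 19.80°C.

20 °C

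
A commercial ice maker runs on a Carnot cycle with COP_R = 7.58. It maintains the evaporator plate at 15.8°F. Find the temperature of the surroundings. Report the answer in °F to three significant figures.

COP_R = T_C/(T_H − T_C) gives T_H − T_C = T_C/COP.
With T_C = 264.15 K, T_H = 264.15 × (1 + 1/7.58) = 299.00 K.
Converting, 299.00 K = 78.53°F.

78.5 °F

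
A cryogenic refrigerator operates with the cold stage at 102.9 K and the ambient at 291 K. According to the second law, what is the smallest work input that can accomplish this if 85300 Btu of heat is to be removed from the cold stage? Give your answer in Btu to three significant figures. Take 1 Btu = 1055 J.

156000 Btu

The reservoir spacing is ΔT = 291 − 102.9 = 188.1 K.
The reversible limit is COP_R = T_C/ΔT = 0.5470, so W_min = Q_C/COP = Q_C·ΔT/T_C.
W_min = 85300 × 188.1/102.90 = 155900 Btu.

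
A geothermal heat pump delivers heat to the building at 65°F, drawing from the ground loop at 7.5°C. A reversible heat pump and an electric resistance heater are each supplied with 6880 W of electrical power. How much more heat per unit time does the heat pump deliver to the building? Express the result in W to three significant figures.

In absolute terms T_C = 280.65 K and T_H = 291.48 K, so ΔT = 10.83 K.
COP_Carnot = T_H/ΔT = 291.48/10.83 = 26.91.
The heat pump delivers Q̇_H = COP × Ẇ = 185100 W; the resistance heater delivers Ẇ = 6880 W.
Extra = (COP − 1)·Ẇ = 178200 W.

178000 W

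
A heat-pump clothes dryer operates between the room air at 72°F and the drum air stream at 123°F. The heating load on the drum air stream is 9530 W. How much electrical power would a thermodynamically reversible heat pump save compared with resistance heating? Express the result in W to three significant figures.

8700 W

In absolute terms T_C = 295.37 K and T_H = 323.71 K, so ΔT = 28.33 K.
COP_Carnot = T_H/ΔT = 323.71/28.33 = 11.42.
Resistance heating needs Ẇ_res = Q̇_H = 9530 W; the reversible heat pump needs only Ẇ_hp = Q̇_H/COP = 834.1 W.
Saving = 9530 − 834.1 = 8696 W.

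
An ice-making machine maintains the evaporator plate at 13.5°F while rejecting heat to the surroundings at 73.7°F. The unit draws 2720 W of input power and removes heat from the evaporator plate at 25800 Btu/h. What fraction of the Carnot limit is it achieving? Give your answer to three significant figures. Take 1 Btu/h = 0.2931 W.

0.354

Converting, Q̇_C = 25800 Btu/h = 7562 W, so COP_actual = Q̇_C/Ẇ = 7562/2720 = 2.780.
In absolute terms T_C = 262.87 K and T_H = 296.32 K, so ΔT = 33.44 K.
COP_Carnot = T_C/ΔT = 262.87/33.44 = 7.860.
η_II = COP_actual/COP_Carnot = 2.780/7.860 = 0.3537.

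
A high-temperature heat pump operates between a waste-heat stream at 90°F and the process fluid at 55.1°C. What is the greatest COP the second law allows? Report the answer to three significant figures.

14.3

In absolute terms T_C = 305.37 K and T_H = 328.25 K, so ΔT = 22.88 K.
For a reversible cycle, COP_Carnot = T_H/ΔT = 328.25/22.88 = 14.35.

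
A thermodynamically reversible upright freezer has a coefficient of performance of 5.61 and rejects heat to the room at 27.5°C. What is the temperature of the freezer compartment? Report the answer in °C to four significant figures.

-17.98 °C

For a Carnot refrigerator COP_R = T_C/(T_H − T_C), so T_C = COP·T_H/(1 + COP).
With T_H = 300.65 K, T_C = 5.61 × 300.65/6.610 = 255.17 K.
Converting, 255.17 K = -17.98°C.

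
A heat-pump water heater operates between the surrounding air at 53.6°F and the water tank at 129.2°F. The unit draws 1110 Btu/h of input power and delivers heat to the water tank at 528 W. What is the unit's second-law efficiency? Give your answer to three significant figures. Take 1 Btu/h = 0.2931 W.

Converting, Q̇_H = 528.0 W = 1801 Btu/h, so COP_actual = Q̇_H/Ẇ = 1801/1110 = 1.623.
In absolute terms T_C = 285.15 K and T_H = 327.15 K, so ΔT = 42.00 K.
COP_Carnot = T_H/ΔT = 327.15/42.00 = 7.789.
η_II = COP_actual/COP_Carnot = 1.623/7.789 = 0.2084.

0.208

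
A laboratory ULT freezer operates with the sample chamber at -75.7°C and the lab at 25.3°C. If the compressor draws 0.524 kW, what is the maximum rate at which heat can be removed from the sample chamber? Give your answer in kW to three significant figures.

In absolute terms T_C = 197.45 K and T_H = 298.45 K, so ΔT = 101.0 K.
COP_Carnot = T_C/ΔT = 197.45/101.0 = 1.955.
Q̇_max = COP_Carnot × Ẇ = 1.955 × 0.5240 kW = 1.024 kW.

1.02 kW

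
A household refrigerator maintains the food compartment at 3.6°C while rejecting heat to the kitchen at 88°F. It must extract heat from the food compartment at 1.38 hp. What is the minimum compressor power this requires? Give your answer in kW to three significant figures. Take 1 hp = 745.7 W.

0.102 kW

In absolute terms T_C = 276.75 K and T_H = 304.26 K, so ΔT = 27.51 K.
COP_Carnot = T_C/ΔT = 276.75/27.51 = 10.06.
Ẇ_min = Q̇/COP_Carnot = 1.380/10.06 = 0.1372 hp = 0.1023 kW.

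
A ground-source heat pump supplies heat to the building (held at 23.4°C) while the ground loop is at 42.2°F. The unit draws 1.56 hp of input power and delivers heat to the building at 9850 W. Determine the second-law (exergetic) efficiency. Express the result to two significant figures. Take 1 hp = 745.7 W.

0.51

Converting, Q̇_H = 9850 W = 13.21 hp, so COP_actual = Q̇_H/Ẇ = 13.21/1.560 = 8.467.
In absolute terms T_C = 278.82 K and T_H = 296.55 K, so ΔT = 17.73 K.
COP_Carnot = T_H/ΔT = 296.55/17.73 = 16.72.
η_II = COP_actual/COP_Carnot = 8.467/16.72 = 0.5063.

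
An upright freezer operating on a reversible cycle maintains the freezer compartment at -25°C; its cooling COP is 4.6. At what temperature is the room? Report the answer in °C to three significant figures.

28.9 °C

COP_R = T_C/(T_H − T_C) gives T_H − T_C = T_C/COP.
With T_C = 248.15 K, T_H = 248.15 × (1 + 1/4.6) = 302.10 K.
Converting, 302.10 K = 28.95°C.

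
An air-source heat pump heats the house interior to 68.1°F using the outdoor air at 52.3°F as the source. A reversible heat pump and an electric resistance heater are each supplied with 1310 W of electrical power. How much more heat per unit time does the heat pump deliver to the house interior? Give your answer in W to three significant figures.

42400 W

In absolute terms T_C = 284.43 K and T_H = 293.21 K, so ΔT = 8.778 K.
COP_Carnot = T_H/ΔT = 293.21/8.778 = 33.40.
The heat pump delivers Q̇_H = COP × Ẇ = 43760 W; the resistance heater delivers Ẇ = 1310 W.
Extra = (COP − 1)·Ẇ = 42450 W.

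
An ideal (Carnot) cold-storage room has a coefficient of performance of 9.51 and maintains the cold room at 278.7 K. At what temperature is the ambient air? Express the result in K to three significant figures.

308 K

COP_R = T_C/(T_H − T_C) gives T_H − T_C = T_C/COP.
With T_C = 278.70 K, T_H = 278.70 × (1 + 1/9.51) = 308.01 K.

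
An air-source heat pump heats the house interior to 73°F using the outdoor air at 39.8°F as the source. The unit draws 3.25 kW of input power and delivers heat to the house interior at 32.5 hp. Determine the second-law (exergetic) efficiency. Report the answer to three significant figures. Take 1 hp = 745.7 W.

Converting, Q̇_H = 32.50 hp = 24.24 kW, so COP_actual = Q̇_H/Ẇ = 24.24/3.250 = 7.457.
In absolute terms T_C = 277.48 K and T_H = 295.93 K, so ΔT = 18.44 K.
COP_Carnot = T_H/ΔT = 295.93/18.44 = 16.04.
η_II = COP_actual/COP_Carnot = 7.457/16.04 = 0.4648.

0.465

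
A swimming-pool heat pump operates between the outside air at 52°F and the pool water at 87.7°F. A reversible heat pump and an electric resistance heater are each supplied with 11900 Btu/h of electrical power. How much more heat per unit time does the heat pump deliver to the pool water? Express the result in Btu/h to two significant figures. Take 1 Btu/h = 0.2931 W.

170000 Btu/h

In absolute terms T_C = 284.26 K and T_H = 304.09 K, so ΔT = 19.83 K.
COP_Carnot = T_H/ΔT = 304.09/19.83 = 15.33.
The heat pump delivers Q̇_H = COP × Ẇ = 182500 Btu/h; the resistance heater delivers Ẇ = 11900 Btu/h.
Extra = (COP − 1)·Ẇ = 170600 Btu/h.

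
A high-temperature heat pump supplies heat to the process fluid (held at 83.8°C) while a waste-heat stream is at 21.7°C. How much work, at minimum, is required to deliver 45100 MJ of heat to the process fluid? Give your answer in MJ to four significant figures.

In absolute terms T_C = 294.85 K and T_H = 356.95 K, so ΔT = 62.10 K.
The reversible limit is COP_HP = T_H/ΔT = 5.748, so W_min = Q_H/COP = Q_H·ΔT/T_H.
W_min = 45100 × 62.10/356.95 = 7846 MJ.

7846 MJ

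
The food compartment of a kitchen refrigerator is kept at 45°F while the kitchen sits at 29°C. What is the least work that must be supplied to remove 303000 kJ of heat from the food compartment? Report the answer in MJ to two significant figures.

24 MJ

In absolute terms T_C = 280.37 K and T_H = 302.15 K, so ΔT = 21.78 K.
The reversible limit is COP_R = T_C/ΔT = 12.87, so W_min = Q_C/COP = Q_C·ΔT/T_C.
W_min = 303000 × 21.78/280.37 = 23540 kJ = 23.54 MJ.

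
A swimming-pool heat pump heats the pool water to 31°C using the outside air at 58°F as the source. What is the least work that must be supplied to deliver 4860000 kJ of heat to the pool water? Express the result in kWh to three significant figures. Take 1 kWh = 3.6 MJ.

73.5 kWh

In absolute terms T_C = 287.59 K and T_H = 304.15 K, so ΔT = 16.56 K.
The reversible limit is COP_HP = T_H/ΔT = 18.37, so W_min = Q_H/COP = Q_H·ΔT/T_H.
W_min = 4860000 × 16.56/304.15 = 264500 kJ = 73.48 kWh.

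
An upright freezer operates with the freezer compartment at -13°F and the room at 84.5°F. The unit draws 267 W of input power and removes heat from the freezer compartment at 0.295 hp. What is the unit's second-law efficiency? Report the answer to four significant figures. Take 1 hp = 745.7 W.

Converting, Q̇_C = 0.2950 hp = 220.0 W, so COP_actual = Q̇_C/Ẇ = 220.0/267.0 = 0.8239.
In absolute terms T_C = 248.15 K and T_H = 302.32 K, so ΔT = 54.17 K.
COP_Carnot = T_C/ΔT = 248.15/54.17 = 4.581.
η_II = COP_actual/COP_Carnot = 0.8239/4.581 = 0.1798.

0.1798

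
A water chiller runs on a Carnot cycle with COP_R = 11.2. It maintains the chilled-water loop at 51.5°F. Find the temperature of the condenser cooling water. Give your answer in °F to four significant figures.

COP_R = T_C/(T_H − T_C) gives T_H − T_C = T_C/COP.
With T_C = 283.98 K, T_H = 283.98 × (1 + 1/11.2) = 309.34 K.
Converting, 309.34 K = 97.14°F.

97.14 °F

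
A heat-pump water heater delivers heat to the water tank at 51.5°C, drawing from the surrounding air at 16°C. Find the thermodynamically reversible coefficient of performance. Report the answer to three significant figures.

In absolute terms T_C = 289.15 K and T_H = 324.65 K, so ΔT = 35.50 K.
For a reversible cycle, COP_Carnot = T_H/ΔT = 324.65/35.50 = 9.145.

9.15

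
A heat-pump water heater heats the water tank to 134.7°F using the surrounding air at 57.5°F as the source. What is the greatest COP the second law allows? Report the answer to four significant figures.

In absolute terms T_C = 287.32 K and T_H = 330.21 K, so ΔT = 42.89 K.
For a reversible cycle, COP_Carnot = T_H/ΔT = 330.21/42.89 = 7.699.

7.699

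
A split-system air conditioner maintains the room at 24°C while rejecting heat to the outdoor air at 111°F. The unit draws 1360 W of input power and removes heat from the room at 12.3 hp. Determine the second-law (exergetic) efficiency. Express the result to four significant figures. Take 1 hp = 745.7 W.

0.4514

Converting, Q̇_C = 12.30 hp = 9172 W, so COP_actual = Q̇_C/Ẇ = 9172/1360 = 6.744.
In absolute terms T_C = 297.15 K and T_H = 317.04 K, so ΔT = 19.89 K.
COP_Carnot = T_C/ΔT = 297.15/19.89 = 14.94.
η_II = COP_actual/COP_Carnot = 6.744/14.94 = 0.4514.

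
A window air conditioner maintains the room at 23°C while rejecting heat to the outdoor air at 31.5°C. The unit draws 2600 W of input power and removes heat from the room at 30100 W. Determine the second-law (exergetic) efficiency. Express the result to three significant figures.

0.332

COP_actual = Q̇_C/Ẇ = 30100/2600 = 11.58.
In absolute terms T_C = 296.15 K and T_H = 304.65 K, so ΔT = 8.500 K.
COP_Carnot = T_C/ΔT = 296.15/8.500 = 34.84.
η_II = COP_actual/COP_Carnot = 11.58/34.84 = 0.3323.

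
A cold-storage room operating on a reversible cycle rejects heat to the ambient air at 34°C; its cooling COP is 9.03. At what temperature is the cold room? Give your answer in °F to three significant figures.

38.1 °F

For a Carnot refrigerator COP_R = T_C/(T_H − T_C), so T_C = COP·T_H/(1 + COP).
With T_H = 307.15 K, T_C = 9.03 × 307.15/10.03 = 276.53 K.
Converting, 276.53 K = 38.08°F.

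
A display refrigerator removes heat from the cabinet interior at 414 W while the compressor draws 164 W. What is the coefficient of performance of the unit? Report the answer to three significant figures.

The first law gives Q̇_H = Q̇_C + Ẇ, so the three rates are Q̇_C = 414.0, Q̇_H = 578.0, Ẇ = 164.0 W.
COP_R = Q̇_C/Ẇ = 414.0/164.0 = 2.524.

2.52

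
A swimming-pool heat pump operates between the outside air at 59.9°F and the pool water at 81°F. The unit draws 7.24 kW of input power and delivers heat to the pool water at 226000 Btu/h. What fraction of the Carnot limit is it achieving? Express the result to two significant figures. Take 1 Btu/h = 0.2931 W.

0.36

Converting, Q̇_H = 226000 Btu/h = 66.24 kW, so COP_actual = Q̇_H/Ẇ = 66.24/7.240 = 9.149.
In absolute terms T_C = 288.65 K and T_H = 300.37 K, so ΔT = 11.72 K.
COP_Carnot = T_H/ΔT = 300.37/11.72 = 25.62.
η_II = COP_actual/COP_Carnot = 9.149/25.62 = 0.3571.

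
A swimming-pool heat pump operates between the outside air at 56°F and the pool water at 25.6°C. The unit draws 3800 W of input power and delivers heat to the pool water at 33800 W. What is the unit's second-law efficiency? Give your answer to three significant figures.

COP_actual = Q̇_H/Ẇ = 33800/3800 = 8.895.
In absolute terms T_C = 286.48 K and T_H = 298.75 K, so ΔT = 12.27 K.
COP_Carnot = T_H/ΔT = 298.75/12.27 = 24.35.
η_II = COP_actual/COP_Carnot = 8.895/24.35 = 0.3652.

0.365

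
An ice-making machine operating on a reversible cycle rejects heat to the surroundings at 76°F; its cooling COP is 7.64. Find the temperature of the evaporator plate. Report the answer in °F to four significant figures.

For a Carnot refrigerator COP_R = T_C/(T_H − T_C), so T_C = COP·T_H/(1 + COP).
With T_H = 297.59 K, T_C = 7.64 × 297.59/8.640 = 263.15 K.
Converting, 263.15 K = 14.00°F.

14.00 °F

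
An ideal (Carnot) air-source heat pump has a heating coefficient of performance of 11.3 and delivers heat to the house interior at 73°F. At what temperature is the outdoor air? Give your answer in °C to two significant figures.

-3.4 °C

COP_HP = T_H/(T_H − T_C) gives T_H − T_C = T_H/COP.
With T_H = 295.93 K, T_C = 295.93 × (1 − 1/11.3) = 269.74 K.
Converting, 269.74 K = -3.41°C.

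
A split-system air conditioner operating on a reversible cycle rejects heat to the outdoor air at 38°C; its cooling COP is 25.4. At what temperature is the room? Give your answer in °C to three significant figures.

26.2 °C

For a Carnot refrigerator COP_R = T_C/(T_H − T_C), so T_C = COP·T_H/(1 + COP).
With T_H = 311.15 K, T_C = 25.4 × 311.15/26.40 = 299.36 K.
Converting, 299.36 K = 26.21°C.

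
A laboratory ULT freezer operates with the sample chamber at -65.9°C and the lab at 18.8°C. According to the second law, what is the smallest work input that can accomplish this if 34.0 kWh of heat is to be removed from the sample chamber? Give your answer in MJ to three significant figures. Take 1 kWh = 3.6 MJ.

In absolute terms T_C = 207.25 K and T_H = 291.95 K, so ΔT = 84.70 K.
The reversible limit is COP_R = T_C/ΔT = 2.447, so W_min = Q_C/COP = Q_C·ΔT/T_C.
W_min = 34.00 × 84.70/207.25 = 13.90 kWh = 50.02 MJ.

50.0 MJ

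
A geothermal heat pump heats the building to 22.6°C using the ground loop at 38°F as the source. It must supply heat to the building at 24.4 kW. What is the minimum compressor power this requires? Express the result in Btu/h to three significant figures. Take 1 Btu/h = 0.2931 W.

In absolute terms T_C = 276.48 K and T_H = 295.75 K, so ΔT = 19.27 K.
COP_Carnot = T_H/ΔT = 295.75/19.27 = 15.35.
Ẇ_min = Q̇/COP_Carnot = 24.40/15.35 = 1.590 kW = 5423 Btu/h.

5420 Btu/h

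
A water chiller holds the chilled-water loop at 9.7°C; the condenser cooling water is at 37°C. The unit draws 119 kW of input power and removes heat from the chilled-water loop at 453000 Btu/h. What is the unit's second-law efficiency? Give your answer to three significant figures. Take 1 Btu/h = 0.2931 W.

Converting, Q̇_C = 453000 Btu/h = 132.8 kW, so COP_actual = Q̇_C/Ẇ = 132.8/119.0 = 1.116.
In absolute terms T_C = 282.85 K and T_H = 310.15 K, so ΔT = 27.30 K.
COP_Carnot = T_C/ΔT = 282.85/27.30 = 10.36.
η_II = COP_actual/COP_Carnot = 1.116/10.36 = 0.1077.

0.108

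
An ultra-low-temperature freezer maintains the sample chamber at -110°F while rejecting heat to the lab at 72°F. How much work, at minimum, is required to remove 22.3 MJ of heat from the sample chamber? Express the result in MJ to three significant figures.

In absolute terms T_C = 194.26 K and T_H = 295.37 K, so ΔT = 101.1 K.
The reversible limit is COP_R = T_C/ΔT = 1.921, so W_min = Q_C/COP = Q_C·ΔT/T_C.
W_min = 22.30 × 101.1/194.26 = 11.61 MJ.

11.6 MJ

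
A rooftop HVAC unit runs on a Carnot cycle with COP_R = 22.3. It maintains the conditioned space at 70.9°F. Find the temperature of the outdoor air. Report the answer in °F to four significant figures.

COP_R = T_C/(T_H − T_C) gives T_H − T_C = T_C/COP.
With T_C = 294.76 K, T_H = 294.76 × (1 + 1/22.3) = 307.98 K.
Converting, 307.98 K = 94.69°F.

94.69 °F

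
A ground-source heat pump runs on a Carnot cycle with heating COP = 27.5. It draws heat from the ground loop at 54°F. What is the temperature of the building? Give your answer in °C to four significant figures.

22.99 °C

COP_HP = T_H/(T_H − T_C) rearranges to T_H = COP·T_C/(COP − 1).
With T_C = 285.37 K, T_H = 27.5 × 285.37/26.50 = 296.14 K.
Converting, 296.14 K = 22.99°C.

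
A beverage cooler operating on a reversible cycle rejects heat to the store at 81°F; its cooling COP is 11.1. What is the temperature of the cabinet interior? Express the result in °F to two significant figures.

For a Carnot refrigerator COP_R = T_C/(T_H − T_C), so T_C = COP·T_H/(1 + COP).
With T_H = 300.37 K, T_C = 11.1 × 300.37/12.10 = 275.55 K.
Converting, 275.55 K = 36.32°F.

36 °F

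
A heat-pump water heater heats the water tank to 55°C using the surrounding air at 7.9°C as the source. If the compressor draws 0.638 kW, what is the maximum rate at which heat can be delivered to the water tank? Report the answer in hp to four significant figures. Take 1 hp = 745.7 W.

5.961 hp

In absolute terms T_C = 281.05 K and T_H = 328.15 K, so ΔT = 47.10 K.
COP_Carnot = T_H/ΔT = 328.15/47.10 = 6.967.
Q̇_max = COP_Carnot × Ẇ = 6.967 × 0.6380 kW = 4.445 kW = 5.961 hp.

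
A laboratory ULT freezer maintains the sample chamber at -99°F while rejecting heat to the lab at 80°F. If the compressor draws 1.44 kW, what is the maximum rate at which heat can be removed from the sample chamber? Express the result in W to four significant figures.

In absolute terms T_C = 200.37 K and T_H = 299.82 K, so ΔT = 99.44 K.
COP_Carnot = T_C/ΔT = 200.37/99.44 = 2.015.
Q̇_max = COP_Carnot × Ẇ = 2.015 × 1.440 kW = 2.901 kW = 2901 W.

2901 W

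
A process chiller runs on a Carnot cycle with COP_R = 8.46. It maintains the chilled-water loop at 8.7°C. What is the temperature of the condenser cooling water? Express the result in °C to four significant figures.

COP_R = T_C/(T_H − T_C) gives T_H − T_C = T_C/COP.
With T_C = 281.85 K, T_H = 281.85 × (1 + 1/8.46) = 315.17 K.
Converting, 315.17 K = 42.02°C.

42.02 °C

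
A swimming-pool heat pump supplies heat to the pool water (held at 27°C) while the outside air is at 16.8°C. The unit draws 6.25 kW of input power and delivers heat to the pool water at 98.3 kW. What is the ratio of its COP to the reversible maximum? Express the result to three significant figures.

COP_actual = Q̇_H/Ẇ = 98.30/6.250 = 15.73.
In absolute terms T_C = 289.95 K and T_H = 300.15 K, so ΔT = 10.20 K.
COP_Carnot = T_H/ΔT = 300.15/10.20 = 29.43.
η_II = COP_actual/COP_Carnot = 15.73/29.43 = 0.5345.

0.534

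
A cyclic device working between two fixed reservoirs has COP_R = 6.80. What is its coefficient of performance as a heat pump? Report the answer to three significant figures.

The first law on one cycle gives Q_H = Q_C + W, so Q_H/W = Q_C/W + 1.
COP_HP = COP_R + 1 = 6.80 + 1 = 7.80.

7.80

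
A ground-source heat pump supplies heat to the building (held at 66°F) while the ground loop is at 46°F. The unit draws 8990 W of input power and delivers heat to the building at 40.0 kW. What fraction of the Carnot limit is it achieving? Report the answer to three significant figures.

0.169

Converting, Q̇_H = 40.00 kW = 40000 W, so COP_actual = Q̇_H/Ẇ = 40000/8990 = 4.449.
In absolute terms T_C = 280.93 K and T_H = 292.04 K, so ΔT = 11.11 K.
COP_Carnot = T_H/ΔT = 292.04/11.11 = 26.28.
η_II = COP_actual/COP_Carnot = 4.449/26.28 = 0.1693.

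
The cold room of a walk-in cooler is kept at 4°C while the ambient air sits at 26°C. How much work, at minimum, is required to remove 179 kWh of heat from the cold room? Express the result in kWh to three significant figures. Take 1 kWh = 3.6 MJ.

14.2 kWh

In absolute terms T_C = 277.15 K and T_H = 299.15 K, so ΔT = 22.00 K.
The reversible limit is COP_R = T_C/ΔT = 12.60, so W_min = Q_C/COP = Q_C·ΔT/T_C.
W_min = 179.0 × 22.00/277.15 = 14.21 kWh.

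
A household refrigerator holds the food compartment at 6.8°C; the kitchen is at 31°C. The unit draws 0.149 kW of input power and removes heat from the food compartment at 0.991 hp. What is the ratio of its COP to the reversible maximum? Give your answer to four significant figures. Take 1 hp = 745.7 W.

Converting, Q̇_C = 0.9910 hp = 0.7390 kW, so COP_actual = Q̇_C/Ẇ = 0.7390/0.1490 = 4.960.
In absolute terms T_C = 279.95 K and T_H = 304.15 K, so ΔT = 24.20 K.
COP_Carnot = T_C/ΔT = 279.95/24.20 = 11.57.
η_II = COP_actual/COP_Carnot = 4.960/11.57 = 0.4287.

0.4287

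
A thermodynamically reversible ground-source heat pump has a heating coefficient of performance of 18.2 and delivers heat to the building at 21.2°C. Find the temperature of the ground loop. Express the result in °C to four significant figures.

COP_HP = T_H/(T_H − T_C) gives T_H − T_C = T_H/COP.
With T_H = 294.35 K, T_C = 294.35 × (1 − 1/18.2) = 278.18 K.
Converting, 278.18 K = 5.03°C.

5.027 °C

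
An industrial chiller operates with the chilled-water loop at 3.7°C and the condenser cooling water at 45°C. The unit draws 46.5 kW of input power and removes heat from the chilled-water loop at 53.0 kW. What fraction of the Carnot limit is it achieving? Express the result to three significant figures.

COP_actual = Q̇_C/Ẇ = 53.00/46.50 = 1.140.
In absolute terms T_C = 276.85 K and T_H = 318.15 K, so ΔT = 41.30 K.
COP_Carnot = T_C/ΔT = 276.85/41.30 = 6.703.
η_II = COP_actual/COP_Carnot = 1.140/6.703 = 0.1700.

0.170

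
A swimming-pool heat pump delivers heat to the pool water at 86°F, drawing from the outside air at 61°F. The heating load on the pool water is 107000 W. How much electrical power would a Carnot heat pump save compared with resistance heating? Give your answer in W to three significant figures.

In absolute terms T_C = 289.26 K and T_H = 303.15 K, so ΔT = 13.89 K.
COP_Carnot = T_H/ΔT = 303.15/13.89 = 21.83.
Resistance heating needs Ẇ_res = Q̇_H = 107000 W; the reversible heat pump needs only Ẇ_hp = Q̇_H/COP = 4902 W.
Saving = 107000 − 4902 = 102100 W.

102000 W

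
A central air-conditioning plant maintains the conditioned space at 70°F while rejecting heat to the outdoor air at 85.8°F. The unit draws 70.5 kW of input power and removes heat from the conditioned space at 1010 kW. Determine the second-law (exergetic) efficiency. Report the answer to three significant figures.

COP_actual = Q̇_C/Ẇ = 1010/70.50 = 14.33.
In absolute terms T_C = 294.26 K and T_H = 303.04 K, so ΔT = 8.778 K.
COP_Carnot = T_C/ΔT = 294.26/8.778 = 33.52.
η_II = COP_actual/COP_Carnot = 14.33/33.52 = 0.4274.

0.427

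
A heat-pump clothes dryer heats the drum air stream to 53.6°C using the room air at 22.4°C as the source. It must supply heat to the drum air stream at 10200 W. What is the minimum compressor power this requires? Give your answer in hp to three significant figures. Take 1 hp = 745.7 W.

1.31 hp

In absolute terms T_C = 295.55 K and T_H = 326.75 K, so ΔT = 31.20 K.
COP_Carnot = T_H/ΔT = 326.75/31.20 = 10.47.
Ẇ_min = Q̇/COP_Carnot = 10200/10.47 = 974.0 W = 1.306 hp.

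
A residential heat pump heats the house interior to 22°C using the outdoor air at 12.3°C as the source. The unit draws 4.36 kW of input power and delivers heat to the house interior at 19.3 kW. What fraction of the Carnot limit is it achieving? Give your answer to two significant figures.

0.15

COP_actual = Q̇_H/Ẇ = 19.30/4.360 = 4.427.
In absolute terms T_C = 285.45 K and T_H = 295.15 K, so ΔT = 9.700 K.
COP_Carnot = T_H/ΔT = 295.15/9.700 = 30.43.
η_II = COP_actual/COP_Carnot = 4.427/30.43 = 0.1455.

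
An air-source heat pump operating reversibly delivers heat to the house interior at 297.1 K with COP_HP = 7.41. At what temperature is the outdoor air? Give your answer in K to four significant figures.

257.0 K

COP_HP = T_H/(T_H − T_C) gives T_H − T_C = T_H/COP.
With T_H = 297.10 K, T_C = 297.10 × (1 − 1/7.41) = 257.01 K.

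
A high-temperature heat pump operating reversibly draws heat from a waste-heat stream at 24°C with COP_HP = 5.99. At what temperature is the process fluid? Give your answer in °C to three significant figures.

83.5 °C

COP_HP = T_H/(T_H − T_C) rearranges to T_H = COP·T_C/(COP − 1).
With T_C = 297.15 K, T_H = 5.99 × 297.15/4.990 = 356.70 K.
Converting, 356.70 K = 83.55°C.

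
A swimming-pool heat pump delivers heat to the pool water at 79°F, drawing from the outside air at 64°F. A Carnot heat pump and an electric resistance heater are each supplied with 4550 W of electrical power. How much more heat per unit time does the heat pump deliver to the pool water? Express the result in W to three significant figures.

159000 W

In absolute terms T_C = 290.93 K and T_H = 299.26 K, so ΔT = 8.333 K.
COP_Carnot = T_H/ΔT = 299.26/8.333 = 35.91.
The heat pump delivers Q̇_H = COP × Ẇ = 163400 W; the resistance heater delivers Ẇ = 4550 W.
Extra = (COP − 1)·Ẇ = 158800 W.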